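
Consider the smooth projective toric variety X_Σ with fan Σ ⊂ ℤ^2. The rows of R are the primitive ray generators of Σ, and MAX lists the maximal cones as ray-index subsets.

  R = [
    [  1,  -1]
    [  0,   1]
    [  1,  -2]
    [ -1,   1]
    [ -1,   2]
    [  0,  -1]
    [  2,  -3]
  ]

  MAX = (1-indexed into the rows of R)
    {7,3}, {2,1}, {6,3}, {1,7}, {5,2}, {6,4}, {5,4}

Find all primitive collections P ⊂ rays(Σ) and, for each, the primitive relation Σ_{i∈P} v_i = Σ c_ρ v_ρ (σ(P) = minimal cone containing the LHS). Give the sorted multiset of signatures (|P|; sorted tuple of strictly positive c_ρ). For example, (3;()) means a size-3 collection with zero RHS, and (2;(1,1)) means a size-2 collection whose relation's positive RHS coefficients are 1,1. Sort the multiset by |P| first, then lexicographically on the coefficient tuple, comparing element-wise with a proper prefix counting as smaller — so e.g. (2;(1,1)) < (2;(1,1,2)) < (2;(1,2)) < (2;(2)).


Primitive collections (14):

  P = {1,4}:  v_{1} + v_{4} = 0 — sig = (2;())
  P = {2,6}:  v_{2} + v_{6} = 0 — sig = (2;())
  P = {3,5}:  v_{3} + v_{5} = 0 — sig = (2;())
  P = {1,3}:  v_{1} + v_{3} = v_{7} — sig = (2;(1))
  P = {1,5}:  v_{1} + v_{5} = v_{2} — sig = (2;(1))
  P = {1,6}:  v_{1} + v_{6} = v_{3} — sig = (2;(1))
  P = {2,3}:  v_{2} + v_{3} = v_{1} — sig = (2;(1))
  P = {2,4}:  v_{2} + v_{4} = v_{5} — sig = (2;(1))
  P = {3,4}:  v_{3} + v_{4} = v_{6} — sig = (2;(1))
  P = {4,7}:  v_{4} + v_{7} = v_{3} — sig = (2;(1))
  P = {5,6}:  v_{5} + v_{6} = v_{4} — sig = (2;(1))
  P = {5,7}:  v_{5} + v_{7} = v_{1} — sig = (2;(1))
  P = {2,7}:  v_{2} + v_{7} = 2·v_{1} — sig = (2;(2))
  P = {6,7}:  v_{6} + v_{7} = 2·v_{3} — sig = (2;(2))

so the primitive-relation signature multiset is
    |P|=2: 14 collections, coeffs (), (), (), (1), (1), (1), (1), (1), (1), (1), (1), (1), (2), (2)


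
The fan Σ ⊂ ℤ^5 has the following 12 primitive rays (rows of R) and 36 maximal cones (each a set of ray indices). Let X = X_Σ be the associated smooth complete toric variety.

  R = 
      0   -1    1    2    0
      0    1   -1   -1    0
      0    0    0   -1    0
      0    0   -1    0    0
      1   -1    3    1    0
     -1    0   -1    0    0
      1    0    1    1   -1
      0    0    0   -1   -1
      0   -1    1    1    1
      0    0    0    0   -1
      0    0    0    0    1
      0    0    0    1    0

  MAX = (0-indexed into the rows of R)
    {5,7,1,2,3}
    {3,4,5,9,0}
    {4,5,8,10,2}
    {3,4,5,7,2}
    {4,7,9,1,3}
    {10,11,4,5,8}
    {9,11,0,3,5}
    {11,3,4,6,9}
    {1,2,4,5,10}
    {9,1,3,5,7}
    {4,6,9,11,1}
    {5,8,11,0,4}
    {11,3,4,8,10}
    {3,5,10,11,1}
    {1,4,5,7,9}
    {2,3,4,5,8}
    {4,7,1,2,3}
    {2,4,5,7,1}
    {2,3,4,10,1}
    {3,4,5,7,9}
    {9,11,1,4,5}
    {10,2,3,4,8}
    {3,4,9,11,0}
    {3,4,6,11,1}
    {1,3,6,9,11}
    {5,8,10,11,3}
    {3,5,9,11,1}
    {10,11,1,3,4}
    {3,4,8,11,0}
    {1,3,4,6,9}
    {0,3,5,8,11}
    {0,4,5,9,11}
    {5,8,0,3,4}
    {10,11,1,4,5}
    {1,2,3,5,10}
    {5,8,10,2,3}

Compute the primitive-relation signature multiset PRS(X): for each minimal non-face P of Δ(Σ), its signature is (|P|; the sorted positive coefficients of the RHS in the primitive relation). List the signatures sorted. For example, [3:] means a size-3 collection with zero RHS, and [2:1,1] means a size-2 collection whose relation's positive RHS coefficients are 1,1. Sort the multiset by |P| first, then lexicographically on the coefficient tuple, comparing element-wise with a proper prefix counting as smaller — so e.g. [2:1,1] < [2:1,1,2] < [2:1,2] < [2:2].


22 collections generate NE(X_Σ); each relation:

  • {2,11}:  v_{2} + v_{11} = 0 — sig = [2:]
  • {9,10}:  v_{9} + v_{10} = 0 — sig = [2:]
  • {0,1}:  v_{0} + v_{1} = v_{11} — sig = [2:1]
  • {1,8}:  v_{1} + v_{8} = v_{10} — sig = [2:1]
  • {2,9}:  v_{2} + v_{9} = v_{7} — sig = [2:1]
  • {7,10}:  v_{7} + v_{10} = v_{2} — sig = [2:1]
  • {7,11}:  v_{7} + v_{11} = v_{9} — sig = [2:1]
  • {0,10}:  v_{0} + v_{10} = v_{8} + v_{11} — sig = [2:1,1]
  • {5,6}:  v_{5} + v_{6} = v_{9} + v_{11} — sig = [2:1,1]
  • {0,2}:  v_{0} + v_{2} = v_{3} + v_{4} + v_{5} — sig = [2:1,1,1]
  • {6,8}:  v_{6} + v_{8} = v_{3} + v_{4} + v_{11} — sig = [2:1,1,1]
  • {8,9}:  v_{8} + v_{9} = v_{3} + v_{4} + v_{5} — sig = [2:1,1,1]
  • {0,7}:  v_{0} + v_{7} = v_{3} + v_{4} + v_{5} + v_{9} — sig = [2:1,1,1,1]
  • {2,6}:  v_{2} + v_{6} = v_{1} + v_{3} + v_{4} + v_{9} — sig = [2:1,1,1,1]
  • {6,10}:  v_{6} + v_{10} = v_{1} + v_{3} + v_{4} + v_{11} — sig = [2:1,1,1,1]
  • {7,8}:  v_{7} + v_{8} = v_{2} + v_{3} + v_{4} + v_{5} — sig = [2:1,1,1,1]
  • {0,6}:  v_{0} + v_{6} = v_{3} + v_{4} + v_{9} + 2·v_{11} — sig = [2:1,1,1,2]
  • {6,7}:  v_{6} + v_{7} = v_{1} + v_{3} + v_{4} + 2·v_{9} — sig = [2:1,1,1,2]
  • {1,3,4,5}:  v_{1} + v_{3} + v_{4} + v_{5} = 0 — sig = [4:]
  • {3,4,5,10}:  v_{3} + v_{4} + v_{5} + v_{10} = v_{8} — sig = [4:1]
  • {3,4,5,11}:  v_{3} + v_{4} + v_{5} + v_{11} = v_{0} — sig = [4:1]
  • {1,3,4,9,11}:  v_{1} + v_{3} + v_{4} + v_{9} + v_{11} = v_{6} — sig = [5:1]

Sorted signature multiset PRS(X):
[[2:], [2:], [2:1], [2:1], [2:1], [2:1], [2:1], [2:1,1], [2:1,1], [2:1,1,1], [2:1,1,1], [2:1,1,1], [2:1,1,1,1], [2:1,1,1,1], [2:1,1,1,1], [2:1,1,1,1], [2:1,1,1,2], [2:1,1,1,2], [4:], [4:1], [4:1], [5:1]]


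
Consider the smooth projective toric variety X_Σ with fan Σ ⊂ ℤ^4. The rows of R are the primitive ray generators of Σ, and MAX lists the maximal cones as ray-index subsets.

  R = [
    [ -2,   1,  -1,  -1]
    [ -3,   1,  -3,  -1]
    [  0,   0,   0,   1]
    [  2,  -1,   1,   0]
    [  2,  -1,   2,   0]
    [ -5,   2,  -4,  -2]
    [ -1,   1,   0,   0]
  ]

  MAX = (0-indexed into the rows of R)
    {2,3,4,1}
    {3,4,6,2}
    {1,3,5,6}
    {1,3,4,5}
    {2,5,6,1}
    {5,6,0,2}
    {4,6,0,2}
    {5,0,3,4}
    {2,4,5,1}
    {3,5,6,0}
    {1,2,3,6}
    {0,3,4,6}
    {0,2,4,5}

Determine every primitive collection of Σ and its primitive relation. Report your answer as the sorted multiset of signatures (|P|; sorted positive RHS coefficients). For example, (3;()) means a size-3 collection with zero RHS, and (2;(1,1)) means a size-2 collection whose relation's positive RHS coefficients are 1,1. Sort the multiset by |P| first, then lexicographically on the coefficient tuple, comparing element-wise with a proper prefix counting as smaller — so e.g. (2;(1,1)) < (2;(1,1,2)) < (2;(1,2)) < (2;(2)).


Minimal non-faces — 5 found among 7 rays, 13 max cones:

  P={0,1}:  v_{0} + v_{1} = v_{5}  ⟹  sig = (2;(1))
  P={0,2,3}:  v_{0} + v_{2} + v_{3} = 0  ⟹  sig = (3;())
  P={1,4,6}:  v_{1} + v_{4} + v_{6} = v_{0}  ⟹  sig = (3;(1))
  P={2,3,5}:  v_{2} + v_{3} + v_{5} = v_{1}  ⟹  sig = (3;(1))
  P={4,5,6}:  v_{4} + v_{5} + v_{6} = 2·v_{0}  ⟹  sig = (3;(2))

Signatures (|P|; sorted positive RHS coefficients), sorted:
{ (2;(1)),  (3;()),  (3;(1)) ×2,  (3;(2)) }


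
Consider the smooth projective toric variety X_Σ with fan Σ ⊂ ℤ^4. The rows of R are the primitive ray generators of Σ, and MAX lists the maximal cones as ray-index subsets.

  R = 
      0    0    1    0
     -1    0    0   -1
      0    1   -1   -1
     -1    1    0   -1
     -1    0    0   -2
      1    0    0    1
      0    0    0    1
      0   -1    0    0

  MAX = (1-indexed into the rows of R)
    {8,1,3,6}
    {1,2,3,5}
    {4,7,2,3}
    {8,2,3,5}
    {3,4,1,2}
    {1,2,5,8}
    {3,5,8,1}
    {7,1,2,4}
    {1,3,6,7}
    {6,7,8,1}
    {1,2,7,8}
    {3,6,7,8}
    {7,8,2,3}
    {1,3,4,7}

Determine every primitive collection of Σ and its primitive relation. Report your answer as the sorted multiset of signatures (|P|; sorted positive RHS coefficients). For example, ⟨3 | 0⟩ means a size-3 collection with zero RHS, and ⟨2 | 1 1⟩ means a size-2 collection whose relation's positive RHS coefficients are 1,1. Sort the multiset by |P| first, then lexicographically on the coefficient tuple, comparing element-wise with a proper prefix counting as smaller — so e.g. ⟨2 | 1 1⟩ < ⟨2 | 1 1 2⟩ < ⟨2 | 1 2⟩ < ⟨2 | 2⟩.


The 9 primitive collections of Σ (r=8, n=4):

  • {2,6}:  v_{2} + v_{6} = 0 — sig = ⟨2 | 0⟩
  • {4,8}:  v_{4} + v_{8} = v_{2} — sig = ⟨2 | 1⟩
  • {5,7}:  v_{5} + v_{7} = v_{2} — sig = ⟨2 | 1⟩
  • {4,6}:  v_{4} + v_{6} = v_{1} + v_{3} + v_{7} — sig = ⟨2 | 1 1 1⟩
  • {5,6}:  v_{5} + v_{6} = v_{1} + v_{3} + v_{8} — sig = ⟨2 | 1 1 1⟩
  • {4,5}:  v_{4} + v_{5} = v_{1} + 2·v_{2} + v_{3} — sig = ⟨2 | 1 1 2⟩
  • {1,3,7,8}:  v_{1} + v_{3} + v_{7} + v_{8} = 0 — sig = ⟨4 | 0⟩
  • {1,2,3,7}:  v_{1} + v_{2} + v_{3} + v_{7} = v_{4} — sig = ⟨4 | 1⟩
  • {1,2,3,8}:  v_{1} + v_{2} + v_{3} + v_{8} = v_{5} — sig = ⟨4 | 1⟩

Sorted signature multiset PRS(X):
{ ⟨2 | 0⟩,  ⟨2 | 1⟩ ×2,  ⟨2 | 1 1 1⟩ ×2,  ⟨2 | 1 1 2⟩,  ⟨4 | 0⟩,  ⟨4 | 1⟩ ×2 }


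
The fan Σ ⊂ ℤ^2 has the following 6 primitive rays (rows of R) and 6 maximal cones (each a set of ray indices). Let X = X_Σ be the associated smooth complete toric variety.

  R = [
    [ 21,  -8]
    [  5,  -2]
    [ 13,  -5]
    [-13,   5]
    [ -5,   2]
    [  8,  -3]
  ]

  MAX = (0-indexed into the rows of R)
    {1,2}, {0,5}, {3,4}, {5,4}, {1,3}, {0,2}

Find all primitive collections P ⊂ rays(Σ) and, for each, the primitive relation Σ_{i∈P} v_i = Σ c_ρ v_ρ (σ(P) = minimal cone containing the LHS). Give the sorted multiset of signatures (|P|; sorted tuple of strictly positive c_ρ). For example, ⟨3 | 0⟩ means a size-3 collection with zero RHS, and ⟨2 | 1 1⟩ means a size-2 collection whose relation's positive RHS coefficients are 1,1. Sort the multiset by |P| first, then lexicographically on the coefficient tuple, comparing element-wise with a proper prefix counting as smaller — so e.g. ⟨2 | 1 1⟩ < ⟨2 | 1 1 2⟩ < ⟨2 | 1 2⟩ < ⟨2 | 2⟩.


Primitive collections (9):

  P={1,4}:  v_{1} + v_{4} = 0  →  sig = ⟨2 | 0⟩
  P={2,3}:  v_{2} + v_{3} = 0  →  sig = ⟨2 | 0⟩
  P={0,3}:  v_{0} + v_{3} = v_{5}  →  sig = ⟨2 | 1⟩
  P={1,5}:  v_{1} + v_{5} = v_{2}  →  sig = ⟨2 | 1⟩
  P={2,4}:  v_{2} + v_{4} = v_{5}  →  sig = ⟨2 | 1⟩
  P={2,5}:  v_{2} + v_{5} = v_{0}  →  sig = ⟨2 | 1⟩
  P={3,5}:  v_{3} + v_{5} = v_{4}  →  sig = ⟨2 | 1⟩
  P={0,1}:  v_{0} + v_{1} = 2·v_{2}  →  sig = ⟨2 | 2⟩
  P={0,4}:  v_{0} + v_{4} = 2·v_{5}  →  sig = ⟨2 | 2⟩

Sorted signature multiset PRS(X):
    |P|=2: 9 collections, coeffs (), (), (1), (1), (1), (1), (1), (2), (2)


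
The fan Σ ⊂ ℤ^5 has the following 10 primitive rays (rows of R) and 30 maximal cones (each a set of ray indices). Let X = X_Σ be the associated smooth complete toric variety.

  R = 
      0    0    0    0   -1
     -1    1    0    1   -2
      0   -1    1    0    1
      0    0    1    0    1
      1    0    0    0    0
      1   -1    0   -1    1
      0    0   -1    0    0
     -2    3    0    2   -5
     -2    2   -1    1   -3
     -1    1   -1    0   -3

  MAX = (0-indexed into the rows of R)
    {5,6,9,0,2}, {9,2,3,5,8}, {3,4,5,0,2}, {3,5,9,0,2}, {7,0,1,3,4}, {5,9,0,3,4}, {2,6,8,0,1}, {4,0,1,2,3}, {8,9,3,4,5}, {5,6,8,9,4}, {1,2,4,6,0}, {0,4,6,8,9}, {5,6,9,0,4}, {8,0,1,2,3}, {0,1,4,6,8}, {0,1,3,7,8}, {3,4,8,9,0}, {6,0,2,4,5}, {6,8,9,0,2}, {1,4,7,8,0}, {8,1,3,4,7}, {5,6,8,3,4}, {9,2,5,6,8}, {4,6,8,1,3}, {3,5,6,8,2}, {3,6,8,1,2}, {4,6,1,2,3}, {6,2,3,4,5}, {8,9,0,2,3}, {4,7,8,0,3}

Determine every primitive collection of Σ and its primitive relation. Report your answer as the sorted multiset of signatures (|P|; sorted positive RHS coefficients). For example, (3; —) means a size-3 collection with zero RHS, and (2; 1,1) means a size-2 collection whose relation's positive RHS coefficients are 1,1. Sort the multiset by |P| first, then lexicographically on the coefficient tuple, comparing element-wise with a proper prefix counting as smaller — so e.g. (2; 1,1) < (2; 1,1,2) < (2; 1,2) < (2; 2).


Minimal non-faces — 12 found among 10 rays, 30 max cones:

  P = {1,5}:  v_{1} + v_{5} = v_{0}  ⟹  sig = (2; 1)
  P = {6,7}:  v_{6} + v_{7} = v_{1} + v_{4} + v_{8}  ⟹  sig = (2; 1,1,1)
  P = {5,7}:  v_{5} + v_{7} = 2·v_{0} + v_{3} + v_{4} + v_{8}  ⟹  sig = (2; 1,1,1,2)
  P = {2,7}:  v_{2} + v_{7} = v_{0} + 2·v_{1} + v_{3}  ⟹  sig = (2; 1,1,2)
  P = {7,9}:  v_{7} + v_{9} = 3·v_{0} + v_{3} + v_{4} + 2·v_{8}  ⟹  sig = (2; 1,1,2,3)
  P = {1,9}:  v_{1} + v_{9} = 2·v_{0} + v_{8}  ⟹  sig = (2; 1,2)
  P = {0,3,6}:  v_{0} + v_{3} + v_{6} = 0  ⟹  sig = (3; —)
  P = {0,5,8}:  v_{0} + v_{5} + v_{8} = v_{9}  ⟹  sig = (3; 1)
  P = {2,4,8}:  v_{2} + v_{4} + v_{8} = v_{1}  ⟹  sig = (3; 1)
  P = {3,6,9}:  v_{3} + v_{6} + v_{9} = v_{5} + v_{8}  ⟹  sig = (3; 1,1)
  P = {2,4,9}:  v_{2} + v_{4} + v_{9} = 2·v_{0}  ⟹  sig = (3; 2)
  P = {0,1,3,4,8}:  v_{0} + v_{1} + v_{3} + v_{4} + v_{8} = v_{7}  ⟹  sig = (5; 1)

so the primitive-relation signature multiset is
{ (2; 1),  (2; 1,1,1),  (2; 1,1,1,2),  (2; 1,1,2),  (2; 1,1,2,3),  (2; 1,2),  (3; —),  (3; 1) ×2,  (3; 1,1),  (3; 2),  (5; 1) }


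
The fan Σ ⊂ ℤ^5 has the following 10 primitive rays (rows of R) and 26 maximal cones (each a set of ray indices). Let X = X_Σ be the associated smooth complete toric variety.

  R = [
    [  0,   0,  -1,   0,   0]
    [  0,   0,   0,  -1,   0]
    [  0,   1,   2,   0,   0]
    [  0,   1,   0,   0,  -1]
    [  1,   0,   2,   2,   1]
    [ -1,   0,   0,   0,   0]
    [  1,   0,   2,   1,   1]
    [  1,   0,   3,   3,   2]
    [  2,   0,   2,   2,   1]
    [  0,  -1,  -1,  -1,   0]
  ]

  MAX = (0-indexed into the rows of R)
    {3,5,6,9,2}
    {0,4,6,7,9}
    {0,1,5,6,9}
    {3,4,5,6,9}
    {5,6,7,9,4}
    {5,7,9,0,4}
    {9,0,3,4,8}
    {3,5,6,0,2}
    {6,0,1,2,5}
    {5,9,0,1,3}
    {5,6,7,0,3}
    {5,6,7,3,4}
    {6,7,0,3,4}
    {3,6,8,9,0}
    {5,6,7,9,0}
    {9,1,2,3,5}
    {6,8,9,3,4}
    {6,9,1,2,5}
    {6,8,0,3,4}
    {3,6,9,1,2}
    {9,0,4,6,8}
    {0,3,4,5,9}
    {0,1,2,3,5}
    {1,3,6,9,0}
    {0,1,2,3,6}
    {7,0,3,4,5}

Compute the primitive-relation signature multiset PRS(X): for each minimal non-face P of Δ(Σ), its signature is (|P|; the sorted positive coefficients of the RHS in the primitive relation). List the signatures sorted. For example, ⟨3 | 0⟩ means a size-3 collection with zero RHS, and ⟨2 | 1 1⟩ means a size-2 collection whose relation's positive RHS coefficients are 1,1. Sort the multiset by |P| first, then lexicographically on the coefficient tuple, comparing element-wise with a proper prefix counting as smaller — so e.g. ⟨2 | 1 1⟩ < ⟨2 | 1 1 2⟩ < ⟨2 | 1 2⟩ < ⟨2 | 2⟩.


Σ has 14 primitive collections:

  {1,4}:  v_{1} + v_{4} = v_{6}  ⟹  sig = ⟨2 | 1⟩
  {5,8}:  v_{5} + v_{8} = v_{4}  ⟹  sig = ⟨2 | 1⟩
  {1,8}:  v_{1} + v_{8} = v_{0} + v_{3} + 2·v_{6} + v_{9}  ⟹  sig = ⟨2 | 1 1 1 2⟩
  {1,7}:  v_{1} + v_{7} = v_{0} + v_{5} + 2·v_{6}  ⟹  sig = ⟨2 | 1 1 2⟩
  {2,4}:  v_{2} + v_{4} = v_{3} + v_{5} + 2·v_{6}  ⟹  sig = ⟨2 | 1 1 2⟩
  {7,8}:  v_{7} + v_{8} = v_{0} + 2·v_{4} + v_{6}  ⟹  sig = ⟨2 | 1 1 2⟩
  {2,7}:  v_{2} + v_{7} = v_{0} + v_{3} + 2·v_{5} + 3·v_{6}  ⟹  sig = ⟨2 | 1 1 2 3⟩
  {2,8}:  v_{2} + v_{8} = v_{3} + 2·v_{6}  ⟹  sig = ⟨2 | 1 2⟩
  {0,2,9}:  v_{0} + v_{2} + v_{9} = v_{1}  ⟹  sig = ⟨3 | 1⟩
  {3,7,9}:  v_{3} + v_{7} + v_{9} = v_{4}  ⟹  sig = ⟨3 | 1⟩
  {0,4,5,6}:  v_{0} + v_{4} + v_{5} + v_{6} = v_{7}  ⟹  sig = ⟨4 | 1⟩
  {1,3,5,6}:  v_{1} + v_{3} + v_{5} + v_{6} = v_{2}  ⟹  sig = ⟨4 | 1⟩
  {0,3,5,6,9}:  v_{0} + v_{3} + v_{5} + v_{6} + v_{9} = 0  ⟹  sig = ⟨5 | 0⟩
  {0,3,4,6,9}:  v_{0} + v_{3} + v_{4} + v_{6} + v_{9} = v_{8}  ⟹  sig = ⟨5 | 1⟩

Sorted signature multiset PRS(X):
[⟨2 | 1⟩, ⟨2 | 1⟩, ⟨2 | 1 1 1 2⟩, ⟨2 | 1 1 2⟩, ⟨2 | 1 1 2⟩, ⟨2 | 1 1 2⟩, ⟨2 | 1 1 2 3⟩, ⟨2 | 1 2⟩, ⟨3 | 1⟩, ⟨3 | 1⟩, ⟨4 | 1⟩, ⟨4 | 1⟩, ⟨5 | 0⟩, ⟨5 | 1⟩]


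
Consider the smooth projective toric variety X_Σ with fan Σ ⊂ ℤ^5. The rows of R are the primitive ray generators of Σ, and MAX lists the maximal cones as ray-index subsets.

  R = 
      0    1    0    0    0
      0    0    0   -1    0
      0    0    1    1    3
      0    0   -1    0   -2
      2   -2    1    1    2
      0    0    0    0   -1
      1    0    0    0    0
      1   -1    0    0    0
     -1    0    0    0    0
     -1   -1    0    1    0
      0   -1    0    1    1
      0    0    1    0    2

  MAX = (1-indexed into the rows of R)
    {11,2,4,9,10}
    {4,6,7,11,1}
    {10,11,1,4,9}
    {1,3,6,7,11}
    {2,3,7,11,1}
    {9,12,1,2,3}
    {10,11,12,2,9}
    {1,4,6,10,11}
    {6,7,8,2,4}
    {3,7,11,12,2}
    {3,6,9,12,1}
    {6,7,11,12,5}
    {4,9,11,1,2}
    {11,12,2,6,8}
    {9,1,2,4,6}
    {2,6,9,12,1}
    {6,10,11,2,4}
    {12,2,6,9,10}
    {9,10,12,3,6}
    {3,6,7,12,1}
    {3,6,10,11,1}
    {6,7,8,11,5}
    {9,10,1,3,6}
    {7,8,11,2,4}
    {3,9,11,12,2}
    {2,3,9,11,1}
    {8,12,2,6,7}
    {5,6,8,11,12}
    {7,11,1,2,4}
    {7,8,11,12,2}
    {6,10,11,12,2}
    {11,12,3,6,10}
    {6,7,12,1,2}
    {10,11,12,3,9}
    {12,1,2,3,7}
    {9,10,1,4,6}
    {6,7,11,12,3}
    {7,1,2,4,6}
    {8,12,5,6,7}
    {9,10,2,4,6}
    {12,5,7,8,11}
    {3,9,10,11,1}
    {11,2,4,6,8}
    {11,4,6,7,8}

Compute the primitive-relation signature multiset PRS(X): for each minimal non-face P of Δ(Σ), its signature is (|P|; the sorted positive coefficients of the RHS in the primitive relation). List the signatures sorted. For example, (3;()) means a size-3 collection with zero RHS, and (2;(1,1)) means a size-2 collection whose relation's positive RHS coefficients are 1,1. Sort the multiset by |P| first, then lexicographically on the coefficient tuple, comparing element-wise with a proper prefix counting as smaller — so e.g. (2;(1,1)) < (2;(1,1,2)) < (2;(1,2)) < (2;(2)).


23 minimal non-faces of Δ(Σ) (on 12 rays):

  • {4,12}:  v_{4} + v_{12} = 0  →  sig = (2;())
  • {7,9}:  v_{7} + v_{9} = 0  →  sig = (2;())
  • {1,8}:  v_{1} + v_{8} = v_{7}  →  sig = (2;(1))
  • {3,4}:  v_{3} + v_{4} = v_{1} + v_{11}  →  sig = (2;(1,1))
  • {7,10}:  v_{7} + v_{10} = v_{6} + v_{11}  →  sig = (2;(1,1))
  • {3,8}:  v_{3} + v_{8} = v_{7} + v_{11} + v_{12}  →  sig = (2;(1,1,1))
  • {8,9}:  v_{8} + v_{9} = v_{2} + v_{6} + v_{11}  →  sig = (2;(1,1,1))
  • {4,5}:  v_{4} + v_{5} = v_{6} + v_{7} + v_{8} + v_{11}  →  sig = (2;(1,1,1,1))
  • {5,9}:  v_{5} + v_{9} = v_{6} + v_{8} + v_{11} + v_{12}  →  sig = (2;(1,1,1,1))
  • {1,5}:  v_{1} + v_{5} = v_{6} + 2·v_{7} + v_{11} + v_{12}  →  sig = (2;(1,1,1,2))
  • {5,10}:  v_{5} + v_{10} = 2·v_{6} + v_{8} + 2·v_{11} + v_{12}  →  sig = (2;(1,1,2,2))
  • {2,5}:  v_{2} + v_{5} = 2·v_{8} + v_{12}  →  sig = (2;(1,2))
  • {8,10}:  v_{8} + v_{10} = v_{2} + 2·v_{6} + 2·v_{11}  →  sig = (2;(1,2,2))
  • {3,5}:  v_{3} + v_{5} = v_{6} + 2·v_{7} + 2·v_{11} + 2·v_{12}  →  sig = (2;(1,2,2,2))
  • {1,2,10}:  v_{1} + v_{2} + v_{10} = v_{9}  →  sig = (3;(1))
  • {1,11,12}:  v_{1} + v_{11} + v_{12} = v_{3}  →  sig = (3;(1))
  • {2,3,6}:  v_{2} + v_{3} + v_{6} = v_{12}  →  sig = (3;(1))
  • {6,9,11}:  v_{6} + v_{9} + v_{11} = v_{10}  →  sig = (3;(1))
  • {1,10,12}:  v_{1} + v_{10} + v_{12} = v_{3} + v_{6} + v_{9}  →  sig = (3;(1,1,1))
  • {2,3,10}:  v_{2} + v_{3} + v_{10} = v_{9} + v_{11} + v_{12}  →  sig = (3;(1,1,1))
  • {1,2,6,11}:  v_{1} + v_{2} + v_{6} + v_{11} = 0  →  sig = (4;())
  • {2,6,7,11}:  v_{2} + v_{6} + v_{7} + v_{11} = v_{8}  →  sig = (4;(1))
  • {6,7,8,11,12}:  v_{6} + v_{7} + v_{8} + v_{11} + v_{12} = v_{5}  →  sig = (5;(1))

so the primitive-relation signature multiset is
    |P|=2: 14 collections, coeffs (), (), (1), (1,1), (1,1), (1,1,1), (1,1,1), (1,1,1,1), (1,1,1,1), (1,1,1,2), (1,1,2,2), (1,2), (1,2,2), (1,2,2,2)
    |P|=3: 6 collections, coeffs (1), (1), (1), (1), (1,1,1), (1,1,1)
    |P|=4: 2 collections, coeffs (), (1)
    |P|=5: 1 collection, coeffs (1)


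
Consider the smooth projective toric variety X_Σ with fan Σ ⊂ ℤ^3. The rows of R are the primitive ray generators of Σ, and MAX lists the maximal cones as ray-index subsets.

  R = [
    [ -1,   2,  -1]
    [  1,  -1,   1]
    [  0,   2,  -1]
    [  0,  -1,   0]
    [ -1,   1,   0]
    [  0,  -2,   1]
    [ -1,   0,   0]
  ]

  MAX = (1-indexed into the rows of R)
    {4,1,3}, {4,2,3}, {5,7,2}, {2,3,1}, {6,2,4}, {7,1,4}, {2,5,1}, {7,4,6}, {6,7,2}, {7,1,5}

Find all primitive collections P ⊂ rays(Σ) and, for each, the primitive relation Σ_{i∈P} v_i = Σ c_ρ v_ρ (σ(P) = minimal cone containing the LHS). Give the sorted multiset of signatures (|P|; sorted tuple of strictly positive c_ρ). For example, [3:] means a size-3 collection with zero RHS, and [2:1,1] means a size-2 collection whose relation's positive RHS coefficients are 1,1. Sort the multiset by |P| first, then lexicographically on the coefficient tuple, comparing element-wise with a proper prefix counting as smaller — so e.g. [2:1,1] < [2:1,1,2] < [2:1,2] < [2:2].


Σ has 9 primitive collections:

  {3,6}:  v_{3} + v_{6} = 0  →  sig = [2:]
  {1,6}:  v_{1} + v_{6} = v_{7}  →  sig = [2:1]
  {3,7}:  v_{3} + v_{7} = v_{1}  →  sig = [2:1]
  {4,5}:  v_{4} + v_{5} = v_{7}  →  sig = [2:1]
  {3,5}:  v_{3} + v_{5} = 2·v_{1} + v_{2}  →  sig = [2:1,2]
  {5,6}:  v_{5} + v_{6} = v_{2} + 2·v_{7}  →  sig = [2:1,2]
  {1,2,4}:  v_{1} + v_{2} + v_{4} = 0  →  sig = [3:]
  {1,2,7}:  v_{1} + v_{2} + v_{7} = v_{5}  →  sig = [3:1]
  {2,4,7}:  v_{2} + v_{4} + v_{7} = v_{6}  →  sig = [3:1]

Sorted signature multiset PRS(X):
[[2:], [2:1], [2:1], [2:1], [2:1,2], [2:1,2], [3:], [3:1], [3:1]]


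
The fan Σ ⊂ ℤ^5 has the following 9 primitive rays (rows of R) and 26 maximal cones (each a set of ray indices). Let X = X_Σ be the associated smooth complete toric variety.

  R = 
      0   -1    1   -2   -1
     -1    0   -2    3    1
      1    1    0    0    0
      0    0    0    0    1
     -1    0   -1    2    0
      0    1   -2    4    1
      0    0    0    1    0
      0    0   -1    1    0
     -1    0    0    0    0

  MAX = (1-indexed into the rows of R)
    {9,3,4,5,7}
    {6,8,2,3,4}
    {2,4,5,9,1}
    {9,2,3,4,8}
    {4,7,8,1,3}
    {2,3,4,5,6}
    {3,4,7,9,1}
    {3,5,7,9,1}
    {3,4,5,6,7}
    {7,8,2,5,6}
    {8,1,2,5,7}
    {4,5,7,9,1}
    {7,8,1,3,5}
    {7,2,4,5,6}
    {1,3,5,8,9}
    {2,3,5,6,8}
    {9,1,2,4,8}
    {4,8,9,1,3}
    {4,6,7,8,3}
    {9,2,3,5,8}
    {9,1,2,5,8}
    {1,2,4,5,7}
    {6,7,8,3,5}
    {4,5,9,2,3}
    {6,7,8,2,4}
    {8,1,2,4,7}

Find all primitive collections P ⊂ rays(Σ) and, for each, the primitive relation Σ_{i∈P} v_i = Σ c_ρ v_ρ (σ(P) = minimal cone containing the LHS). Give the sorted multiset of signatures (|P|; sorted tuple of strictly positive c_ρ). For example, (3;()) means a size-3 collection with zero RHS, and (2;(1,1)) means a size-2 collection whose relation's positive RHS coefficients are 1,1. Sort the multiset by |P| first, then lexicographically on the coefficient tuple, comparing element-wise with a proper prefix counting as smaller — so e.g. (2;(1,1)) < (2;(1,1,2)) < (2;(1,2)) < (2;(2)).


Σ has 8 primitive collections:

  P={1,6}:  v_{1} + v_{6} = v_{7} + v_{8} ; sig = (2;(1,1))
  P={6,9}:  v_{6} + v_{9} = v_{3} + v_{4} + 2·v_{5} ; sig = (2;(1,1,2))
  P={1,2,3}:  v_{1} + v_{2} + v_{3} = v_{8} ; sig = (3;(1))
  P={2,3,7}:  v_{2} + v_{3} + v_{7} = v_{6} ; sig = (3;(1))
  P={4,5,8}:  v_{4} + v_{5} + v_{8} = v_{2} ; sig = (3;(1))
  P={7,8,9}:  v_{7} + v_{8} + v_{9} = v_{5} ; sig = (3;(1))
  P={2,7,9}:  v_{2} + v_{7} + v_{9} = v_{4} + 2·v_{5} ; sig = (3;(1,2))
  P={1,3,4,5}:  v_{1} + v_{3} + v_{4} + v_{5} = 0 ; sig = (4;())

Signatures (|P|; sorted positive RHS coefficients), sorted:
    (2;(1,1))
    (2;(1,1,2))
    (3;(1))
    (3;(1))
    (3;(1))
    (3;(1))
    (3;(1,2))
    (4;())


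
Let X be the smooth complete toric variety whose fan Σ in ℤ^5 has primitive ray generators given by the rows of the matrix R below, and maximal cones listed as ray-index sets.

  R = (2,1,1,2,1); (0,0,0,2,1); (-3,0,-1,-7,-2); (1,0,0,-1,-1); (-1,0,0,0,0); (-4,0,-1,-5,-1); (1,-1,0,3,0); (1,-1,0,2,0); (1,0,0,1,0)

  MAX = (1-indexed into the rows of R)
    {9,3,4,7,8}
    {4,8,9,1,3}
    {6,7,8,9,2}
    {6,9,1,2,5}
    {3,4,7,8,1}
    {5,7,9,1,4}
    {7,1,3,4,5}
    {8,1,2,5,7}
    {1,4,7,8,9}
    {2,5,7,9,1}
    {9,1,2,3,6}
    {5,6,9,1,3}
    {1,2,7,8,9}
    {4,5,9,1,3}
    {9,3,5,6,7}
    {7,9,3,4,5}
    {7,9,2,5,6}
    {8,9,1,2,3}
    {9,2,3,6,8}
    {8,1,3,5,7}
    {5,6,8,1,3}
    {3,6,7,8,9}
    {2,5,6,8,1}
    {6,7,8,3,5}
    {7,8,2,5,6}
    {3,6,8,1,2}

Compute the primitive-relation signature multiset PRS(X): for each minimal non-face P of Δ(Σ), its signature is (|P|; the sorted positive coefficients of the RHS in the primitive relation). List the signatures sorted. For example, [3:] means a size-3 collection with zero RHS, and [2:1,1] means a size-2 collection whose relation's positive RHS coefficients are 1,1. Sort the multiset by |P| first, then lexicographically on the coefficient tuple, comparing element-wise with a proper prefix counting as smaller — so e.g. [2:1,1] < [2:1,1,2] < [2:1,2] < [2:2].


The 9 primitive collections of Σ (r=9, n=5):

  P={2,4}:  v_{2} + v_{4} = v_{9} ; sig = [2:1]
  P={4,6}:  v_{4} + v_{6} = v_{3} + v_{5} + v_{9} ; sig = [2:1,1,1]
  P={1,6,7}:  v_{1} + v_{6} + v_{7} = v_{5} ; sig = [3:1]
  P={2,3,5}:  v_{2} + v_{3} + v_{5} = v_{6} ; sig = [3:1]
  P={5,8,9}:  v_{5} + v_{8} + v_{9} = v_{7} ; sig = [3:1]
  P={2,3,7}:  v_{2} + v_{3} + v_{7} = v_{6} + v_{8} + v_{9} ; sig = [3:1,1,1]
  P={4,5,8}:  v_{4} + v_{5} + v_{8} = v_{1} + v_{3} + 2·v_{7} ; sig = [3:1,1,2]
  P={1,6,8,9}:  v_{1} + v_{6} + v_{8} + v_{9} = 0 ; sig = [4:]
  P={1,3,7,9}:  v_{1} + v_{3} + v_{7} + v_{9} = v_{4} ; sig = [4:1]

Signatures (|P|; sorted positive RHS coefficients), sorted:
{ [2:1],  [2:1,1,1],  [3:1] ×3,  [3:1,1,1],  [3:1,1,2],  [4:],  [4:1] }


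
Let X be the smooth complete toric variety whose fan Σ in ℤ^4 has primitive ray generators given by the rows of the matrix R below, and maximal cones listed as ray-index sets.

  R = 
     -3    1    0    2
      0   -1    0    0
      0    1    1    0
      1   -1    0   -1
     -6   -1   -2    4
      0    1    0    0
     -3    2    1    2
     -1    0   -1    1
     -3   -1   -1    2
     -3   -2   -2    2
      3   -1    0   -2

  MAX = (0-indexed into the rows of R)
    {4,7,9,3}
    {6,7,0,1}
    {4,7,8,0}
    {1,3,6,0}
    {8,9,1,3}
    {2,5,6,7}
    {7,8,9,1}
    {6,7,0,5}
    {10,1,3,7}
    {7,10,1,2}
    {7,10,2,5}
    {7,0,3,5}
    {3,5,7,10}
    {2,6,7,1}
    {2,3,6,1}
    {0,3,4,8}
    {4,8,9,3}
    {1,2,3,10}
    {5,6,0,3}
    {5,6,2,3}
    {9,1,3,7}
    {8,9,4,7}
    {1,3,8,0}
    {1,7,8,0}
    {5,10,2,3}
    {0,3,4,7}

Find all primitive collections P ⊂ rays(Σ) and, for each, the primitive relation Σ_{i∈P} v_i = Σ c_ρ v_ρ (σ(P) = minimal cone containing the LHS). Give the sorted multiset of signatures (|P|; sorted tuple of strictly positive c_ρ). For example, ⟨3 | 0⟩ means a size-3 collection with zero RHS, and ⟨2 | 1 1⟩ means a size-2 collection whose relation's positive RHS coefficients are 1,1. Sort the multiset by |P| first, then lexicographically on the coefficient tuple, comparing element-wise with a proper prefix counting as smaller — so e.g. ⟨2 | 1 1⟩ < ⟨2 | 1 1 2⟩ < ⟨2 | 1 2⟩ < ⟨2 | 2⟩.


Σ has 22 primitive collections:

  • {0,10}:  v_{0} + v_{10} = 0 ; sig = ⟨2 | 0⟩
  • {1,5}:  v_{1} + v_{5} = 0 ; sig = ⟨2 | 0⟩
  • {0,2}:  v_{0} + v_{2} = v_{6} ; sig = ⟨2 | 1⟩
  • {0,9}:  v_{0} + v_{9} = v_{4} ; sig = ⟨2 | 1⟩
  • {2,9}:  v_{2} + v_{9} = v_{8} ; sig = ⟨2 | 1⟩
  • {4,10}:  v_{4} + v_{10} = v_{9} ; sig = ⟨2 | 1⟩
  • {6,10}:  v_{6} + v_{10} = v_{2} ; sig = ⟨2 | 1⟩
  • {2,4}:  v_{2} + v_{4} = v_{0} + v_{8} ; sig = ⟨2 | 1 1⟩
  • {2,8}:  v_{2} + v_{8} = v_{0} + v_{1} ; sig = ⟨2 | 1 1⟩
  • {6,9}:  v_{6} + v_{9} = v_{0} + v_{8} ; sig = ⟨2 | 1 1⟩
  • {5,8}:  v_{5} + v_{8} = v_{0} + v_{3} + v_{7} ; sig = ⟨2 | 1 1 1⟩
  • {8,10}:  v_{8} + v_{10} = v_{1} + v_{3} + v_{7} ; sig = ⟨2 | 1 1 1⟩
  • {4,6}:  v_{4} + v_{6} = 2·v_{0} + v_{8} ; sig = ⟨2 | 1 2⟩
  • {6,8}:  v_{6} + v_{8} = 2·v_{0} + v_{1} ; sig = ⟨2 | 1 2⟩
  • {5,9}:  v_{5} + v_{9} = v_{0} + 2·v_{3} + 2·v_{7} ; sig = ⟨2 | 1 2 2⟩
  • {9,10}:  v_{9} + v_{10} = v_{1} + 2·v_{3} + 2·v_{7} ; sig = ⟨2 | 1 2 2⟩
  • {1,4}:  v_{1} + v_{4} = 2·v_{8} ; sig = ⟨2 | 2⟩
  • {4,5}:  v_{4} + v_{5} = 2·v_{0} + 2·v_{3} + 2·v_{7} ; sig = ⟨2 | 2 2 2⟩
  • {2,3,7}:  v_{2} + v_{3} + v_{7} = 0 ; sig = ⟨3 | 0⟩
  • {3,6,7}:  v_{3} + v_{6} + v_{7} = v_{0} ; sig = ⟨3 | 1⟩
  • {3,7,8}:  v_{3} + v_{7} + v_{8} = v_{9} ; sig = ⟨3 | 1⟩
  • {0,1,3,7}:  v_{0} + v_{1} + v_{3} + v_{7} = v_{8} ; sig = ⟨4 | 1⟩

Hence PRS(X_Σ) =
    |P|=2: 18 collections, coeffs (), (), (1), (1), (1), (1), (1), (1,1), (1,1), (1,1), (1,1,1), (1,1,1), (1,2), (1,2), (1,2,2), (1,2,2), (2), (2,2,2)
    |P|=3: 3 collections, coeffs (), (1), (1)
    |P|=4: 1 collection, coeffs (1)


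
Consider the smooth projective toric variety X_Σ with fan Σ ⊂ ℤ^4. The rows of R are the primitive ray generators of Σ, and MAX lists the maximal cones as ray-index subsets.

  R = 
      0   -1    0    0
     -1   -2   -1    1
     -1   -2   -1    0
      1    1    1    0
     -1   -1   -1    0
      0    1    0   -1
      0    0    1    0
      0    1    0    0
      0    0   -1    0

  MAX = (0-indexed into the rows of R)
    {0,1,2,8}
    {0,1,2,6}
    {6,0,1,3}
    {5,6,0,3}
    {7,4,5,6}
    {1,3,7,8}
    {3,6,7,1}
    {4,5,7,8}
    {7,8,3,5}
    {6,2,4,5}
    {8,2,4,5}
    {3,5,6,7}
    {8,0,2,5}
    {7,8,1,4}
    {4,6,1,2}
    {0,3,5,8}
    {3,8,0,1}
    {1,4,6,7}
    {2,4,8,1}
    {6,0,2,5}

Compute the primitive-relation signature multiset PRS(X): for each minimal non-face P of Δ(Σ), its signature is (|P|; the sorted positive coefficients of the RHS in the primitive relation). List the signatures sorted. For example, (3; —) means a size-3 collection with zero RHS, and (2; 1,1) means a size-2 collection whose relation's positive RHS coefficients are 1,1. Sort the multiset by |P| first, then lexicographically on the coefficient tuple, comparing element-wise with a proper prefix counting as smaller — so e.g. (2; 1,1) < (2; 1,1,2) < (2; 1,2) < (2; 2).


Primitive collections (7):

  P = {0,7}:  v_{0} + v_{7} = 0  →  sig = (2; —)
  P = {3,4}:  v_{3} + v_{4} = 0  →  sig = (2; —)
  P = {6,8}:  v_{6} + v_{8} = 0  →  sig = (2; —)
  P = {0,4}:  v_{0} + v_{4} = v_{2}  →  sig = (2; 1)
  P = {1,5}:  v_{1} + v_{5} = v_{4}  →  sig = (2; 1)
  P = {2,3}:  v_{2} + v_{3} = v_{0}  →  sig = (2; 1)
  P = {2,7}:  v_{2} + v_{7} = v_{4}  →  sig = (2; 1)

Hence PRS(X_Σ) =
    (2; —)
    (2; —)
    (2; —)
    (2; 1)
    (2; 1)
    (2; 1)
    (2; 1)


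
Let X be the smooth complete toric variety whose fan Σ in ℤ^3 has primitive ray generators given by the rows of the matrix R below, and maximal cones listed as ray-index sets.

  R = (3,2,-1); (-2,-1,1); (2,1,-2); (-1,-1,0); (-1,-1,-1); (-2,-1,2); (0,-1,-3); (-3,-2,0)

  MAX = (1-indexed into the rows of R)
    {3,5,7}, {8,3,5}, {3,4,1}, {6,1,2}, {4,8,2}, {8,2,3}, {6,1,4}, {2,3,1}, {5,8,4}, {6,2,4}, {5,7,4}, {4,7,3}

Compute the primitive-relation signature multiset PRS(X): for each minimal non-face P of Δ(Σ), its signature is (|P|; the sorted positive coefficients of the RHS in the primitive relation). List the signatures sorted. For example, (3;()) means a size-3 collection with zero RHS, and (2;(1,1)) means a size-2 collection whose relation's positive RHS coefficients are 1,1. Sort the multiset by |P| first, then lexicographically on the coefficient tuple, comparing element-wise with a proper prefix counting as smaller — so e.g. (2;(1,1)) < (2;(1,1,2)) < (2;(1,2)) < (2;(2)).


14 collections generate NE(X_Σ); each relation:

  P={3,6}:  v_{3} + v_{6} = 0  ⟹  sig = (2;())
  P={1,5}:  v_{1} + v_{5} = v_{3}  ⟹  sig = (2;(1))
  P={2,5}:  v_{2} + v_{5} = v_{8}  ⟹  sig = (2;(1))
  P={1,8}:  v_{1} + v_{8} = v_{2} + v_{3}  ⟹  sig = (2;(1,1))
  P={5,6}:  v_{5} + v_{6} = v_{2} + v_{4}  ⟹  sig = (2;(1,1))
  P={6,7}:  v_{6} + v_{7} = v_{4} + v_{5}  ⟹  sig = (2;(1,1))
  P={1,7}:  v_{1} + v_{7} = 2·v_{3} + v_{4}  ⟹  sig = (2;(1,2))
  P={6,8}:  v_{6} + v_{8} = 2·v_{2} + v_{4}  ⟹  sig = (2;(1,2))
  P={2,7}:  v_{2} + v_{7} = 2·v_{5}  ⟹  sig = (2;(2))
  P={7,8}:  v_{7} + v_{8} = 3·v_{5}  ⟹  sig = (2;(3))
  P={1,2,4}:  v_{1} + v_{2} + v_{4} = 0  ⟹  sig = (3;())
  P={2,3,4}:  v_{2} + v_{3} + v_{4} = v_{5}  ⟹  sig = (3;(1))
  P={3,4,5}:  v_{3} + v_{4} + v_{5} = v_{7}  ⟹  sig = (3;(1))
  P={3,4,8}:  v_{3} + v_{4} + v_{8} = 2·v_{5}  ⟹  sig = (3;(2))

Sorted signature multiset PRS(X):
    |P|=2: 10 collections, coeffs (), (1), (1), (1,1), (1,1), (1,1), (1,2), (1,2), (2), (3)
    |P|=3: 4 collections, coeffs (), (1), (1), (2)


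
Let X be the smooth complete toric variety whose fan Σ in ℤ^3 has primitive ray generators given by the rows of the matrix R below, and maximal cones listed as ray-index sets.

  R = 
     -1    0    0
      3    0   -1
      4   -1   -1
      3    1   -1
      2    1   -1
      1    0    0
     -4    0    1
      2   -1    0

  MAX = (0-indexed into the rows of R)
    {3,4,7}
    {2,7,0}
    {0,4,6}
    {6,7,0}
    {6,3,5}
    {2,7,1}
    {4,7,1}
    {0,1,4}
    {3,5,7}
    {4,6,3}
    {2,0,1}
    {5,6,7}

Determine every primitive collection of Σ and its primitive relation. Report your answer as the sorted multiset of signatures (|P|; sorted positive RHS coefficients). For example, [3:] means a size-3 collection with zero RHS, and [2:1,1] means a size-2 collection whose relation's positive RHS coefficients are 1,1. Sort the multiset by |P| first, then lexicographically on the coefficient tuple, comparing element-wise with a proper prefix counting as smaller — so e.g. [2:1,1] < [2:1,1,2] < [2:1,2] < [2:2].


Minimal non-faces — 14 found among 8 rays, 12 max cones:

  P = {0,5}:  v_{0} + v_{5} = 0  →  sig = [2:]
  P = {0,3}:  v_{0} + v_{3} = v_{4}  →  sig = [2:1]
  P = {1,6}:  v_{1} + v_{6} = v_{0}  →  sig = [2:1]
  P = {4,5}:  v_{4} + v_{5} = v_{3}  →  sig = [2:1]
  P = {1,5}:  v_{1} + v_{5} = v_{4} + v_{7}  →  sig = [2:1,1]
  P = {2,5}:  v_{2} + v_{5} = v_{1} + v_{7}  →  sig = [2:1,1]
  P = {2,3}:  v_{2} + v_{3} = v_{1} + v_{4} + v_{7}  →  sig = [2:1,1,1]
  P = {1,3}:  v_{1} + v_{3} = 2·v_{4} + v_{7}  →  sig = [2:1,2]
  P = {2,6}:  v_{2} + v_{6} = 2·v_{0} + v_{7}  →  sig = [2:1,2]
  P = {2,4}:  v_{2} + v_{4} = 2·v_{1}  →  sig = [2:2]
  P = {4,6,7}:  v_{4} + v_{6} + v_{7} = 0  →  sig = [3:]
  P = {0,1,7}:  v_{0} + v_{1} + v_{7} = v_{2}  →  sig = [3:1]
  P = {0,4,7}:  v_{0} + v_{4} + v_{7} = v_{1}  →  sig = [3:1]
  P = {3,6,7}:  v_{3} + v_{6} + v_{7} = v_{5}  →  sig = [3:1]

Signatures (|P|; sorted positive RHS coefficients), sorted:
[[2:], [2:1], [2:1], [2:1], [2:1,1], [2:1,1], [2:1,1,1], [2:1,2], [2:1,2], [2:2], [3:], [3:1], [3:1], [3:1]]


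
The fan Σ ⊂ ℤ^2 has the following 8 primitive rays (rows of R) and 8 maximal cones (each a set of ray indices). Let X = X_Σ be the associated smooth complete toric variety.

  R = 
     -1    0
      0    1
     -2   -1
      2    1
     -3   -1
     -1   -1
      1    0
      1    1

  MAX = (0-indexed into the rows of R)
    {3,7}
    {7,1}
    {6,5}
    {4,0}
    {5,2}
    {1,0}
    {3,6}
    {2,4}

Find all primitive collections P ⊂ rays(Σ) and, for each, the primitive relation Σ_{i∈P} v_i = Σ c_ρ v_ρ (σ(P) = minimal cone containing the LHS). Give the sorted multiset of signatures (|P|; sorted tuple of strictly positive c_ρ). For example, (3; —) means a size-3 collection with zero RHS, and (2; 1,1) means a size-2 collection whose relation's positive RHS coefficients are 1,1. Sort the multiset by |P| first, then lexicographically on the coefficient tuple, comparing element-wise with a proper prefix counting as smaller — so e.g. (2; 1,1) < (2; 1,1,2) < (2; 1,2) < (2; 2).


The 20 primitive collections of Σ (r=8, n=2):

  • {0,6}:  v_{0} + v_{6} = 0  →  sig = (2; —)
  • {2,3}:  v_{2} + v_{3} = 0  →  sig = (2; —)
  • {5,7}:  v_{5} + v_{7} = 0  →  sig = (2; —)
  • {0,2}:  v_{0} + v_{2} = v_{4}  →  sig = (2; 1)
  • {0,3}:  v_{0} + v_{3} = v_{7}  →  sig = (2; 1)
  • {0,5}:  v_{0} + v_{5} = v_{2}  →  sig = (2; 1)
  • {0,7}:  v_{0} + v_{7} = v_{1}  →  sig = (2; 1)
  • {1,5}:  v_{1} + v_{5} = v_{0}  →  sig = (2; 1)
  • {1,6}:  v_{1} + v_{6} = v_{7}  →  sig = (2; 1)
  • {2,6}:  v_{2} + v_{6} = v_{5}  →  sig = (2; 1)
  • {2,7}:  v_{2} + v_{7} = v_{0}  →  sig = (2; 1)
  • {3,4}:  v_{3} + v_{4} = v_{0}  →  sig = (2; 1)
  • {3,5}:  v_{3} + v_{5} = v_{6}  →  sig = (2; 1)
  • {4,6}:  v_{4} + v_{6} = v_{2}  →  sig = (2; 1)
  • {6,7}:  v_{6} + v_{7} = v_{3}  →  sig = (2; 1)
  • {1,2}:  v_{1} + v_{2} = 2·v_{0}  →  sig = (2; 2)
  • {1,3}:  v_{1} + v_{3} = 2·v_{7}  →  sig = (2; 2)
  • {4,5}:  v_{4} + v_{5} = 2·v_{2}  →  sig = (2; 2)
  • {4,7}:  v_{4} + v_{7} = 2·v_{0}  →  sig = (2; 2)
  • {1,4}:  v_{1} + v_{4} = 3·v_{0}  →  sig = (2; 3)

Signatures (|P|; sorted positive RHS coefficients), sorted:
    (2; —)
    (2; —)
    (2; —)
    (2; 1)
    (2; 1)
    (2; 1)
    (2; 1)
    (2; 1)
    (2; 1)
    (2; 1)
    (2; 1)
    (2; 1)
    (2; 1)
    (2; 1)
    (2; 1)
    (2; 2)
    (2; 2)
    (2; 2)
    (2; 2)
    (2; 3)


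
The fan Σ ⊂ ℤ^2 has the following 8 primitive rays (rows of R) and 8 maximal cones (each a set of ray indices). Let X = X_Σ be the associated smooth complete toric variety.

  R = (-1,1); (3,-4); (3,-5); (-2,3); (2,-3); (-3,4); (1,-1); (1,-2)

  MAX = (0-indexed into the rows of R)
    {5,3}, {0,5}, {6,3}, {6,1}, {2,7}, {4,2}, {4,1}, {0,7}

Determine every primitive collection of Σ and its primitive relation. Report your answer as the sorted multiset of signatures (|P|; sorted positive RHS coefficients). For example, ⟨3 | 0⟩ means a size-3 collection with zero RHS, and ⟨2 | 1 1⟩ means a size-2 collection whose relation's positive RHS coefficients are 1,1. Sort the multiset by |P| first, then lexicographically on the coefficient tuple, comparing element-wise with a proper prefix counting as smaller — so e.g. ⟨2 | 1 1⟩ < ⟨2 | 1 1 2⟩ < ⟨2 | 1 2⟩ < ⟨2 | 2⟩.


20 collections generate NE(X_Σ); each relation:

  P={0,6}:  v_{0} + v_{6} = 0 — sig = ⟨2 | 0⟩
  P={1,5}:  v_{1} + v_{5} = 0 — sig = ⟨2 | 0⟩
  P={3,4}:  v_{3} + v_{4} = 0 — sig = ⟨2 | 0⟩
  P={0,1}:  v_{0} + v_{1} = v_{4} — sig = ⟨2 | 1⟩
  P={0,3}:  v_{0} + v_{3} = v_{5} — sig = ⟨2 | 1⟩
  P={0,4}:  v_{0} + v_{4} = v_{7} — sig = ⟨2 | 1⟩
  P={1,3}:  v_{1} + v_{3} = v_{6} — sig = ⟨2 | 1⟩
  P={2,3}:  v_{2} + v_{3} = v_{7} — sig = ⟨2 | 1⟩
  P={3,7}:  v_{3} + v_{7} = v_{0} — sig = ⟨2 | 1⟩
  P={4,5}:  v_{4} + v_{5} = v_{0} — sig = ⟨2 | 1⟩
  P={4,6}:  v_{4} + v_{6} = v_{1} — sig = ⟨2 | 1⟩
  P={4,7}:  v_{4} + v_{7} = v_{2} — sig = ⟨2 | 1⟩
  P={5,6}:  v_{5} + v_{6} = v_{3} — sig = ⟨2 | 1⟩
  P={6,7}:  v_{6} + v_{7} = v_{4} — sig = ⟨2 | 1⟩
  P={2,5}:  v_{2} + v_{5} = v_{0} + v_{7} — sig = ⟨2 | 1 1⟩
  P={0,2}:  v_{0} + v_{2} = 2·v_{7} — sig = ⟨2 | 2⟩
  P={1,7}:  v_{1} + v_{7} = 2·v_{4} — sig = ⟨2 | 2⟩
  P={2,6}:  v_{2} + v_{6} = 2·v_{4} — sig = ⟨2 | 2⟩
  P={5,7}:  v_{5} + v_{7} = 2·v_{0} — sig = ⟨2 | 2⟩
  P={1,2}:  v_{1} + v_{2} = 3·v_{4} — sig = ⟨2 | 3⟩

so the primitive-relation signature multiset is
    |P|=2: 20 collections, coeffs (), (), (), (1), (1), (1), (1), (1), (1), (1), (1), (1), (1), (1), (1,1), (2), (2), (2), (2), (3)


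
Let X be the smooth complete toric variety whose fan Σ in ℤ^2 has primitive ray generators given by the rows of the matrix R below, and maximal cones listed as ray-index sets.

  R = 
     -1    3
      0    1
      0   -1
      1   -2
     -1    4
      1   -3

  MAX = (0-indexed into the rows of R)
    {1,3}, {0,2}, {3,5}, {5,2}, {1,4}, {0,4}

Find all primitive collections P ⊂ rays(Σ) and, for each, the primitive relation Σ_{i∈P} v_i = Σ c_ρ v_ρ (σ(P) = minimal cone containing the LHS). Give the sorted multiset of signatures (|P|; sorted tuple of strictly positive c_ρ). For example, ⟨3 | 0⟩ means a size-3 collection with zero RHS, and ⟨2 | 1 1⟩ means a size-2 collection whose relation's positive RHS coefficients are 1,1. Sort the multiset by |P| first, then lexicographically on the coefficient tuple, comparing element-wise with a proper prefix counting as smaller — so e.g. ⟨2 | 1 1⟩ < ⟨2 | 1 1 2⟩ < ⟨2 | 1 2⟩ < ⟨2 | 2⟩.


Σ has 9 primitive collections:

  • {0,5}:  v_{0} + v_{5} = 0  so sig = ⟨2 | 0⟩
  • {1,2}:  v_{1} + v_{2} = 0  so sig = ⟨2 | 0⟩
  • {0,1}:  v_{0} + v_{1} = v_{4}  so sig = ⟨2 | 1⟩
  • {0,3}:  v_{0} + v_{3} = v_{1}  so sig = ⟨2 | 1⟩
  • {1,5}:  v_{1} + v_{5} = v_{3}  so sig = ⟨2 | 1⟩
  • {2,3}:  v_{2} + v_{3} = v_{5}  so sig = ⟨2 | 1⟩
  • {2,4}:  v_{2} + v_{4} = v_{0}  so sig = ⟨2 | 1⟩
  • {4,5}:  v_{4} + v_{5} = v_{1}  so sig = ⟨2 | 1⟩
  • {3,4}:  v_{3} + v_{4} = 2·v_{1}  so sig = ⟨2 | 2⟩

Signatures (|P|; sorted positive RHS coefficients), sorted:
    |P|=2: 9 collections, coeffs (), (), (1), (1), (1), (1), (1), (1), (2)
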